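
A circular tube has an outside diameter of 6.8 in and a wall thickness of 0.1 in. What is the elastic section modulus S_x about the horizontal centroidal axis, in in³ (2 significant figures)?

S_x ≈ 3.5 in³

Treat the section as a set of non-overlapping primitives; coordinates are from the bounding-box lower-left.
Outer circle: ⌀6.8, A = 36.32 in², y = 3.4 in, Ī = 105 in⁴.
Bore (subtracted): ⌀6.6, A = 34.21 in², y = 3.4 in, Ī = 93.14 in⁴.
By symmetry the centroid is at mid-height, ȳ = 3.4 in.
All pieces are centred on the horizontal centroidal axis, so I = ΣĪ (holes subtracted) = 11.81 in⁴.
Extreme fibre distance c = 3.4 in; S = I/c = 3.475 in³.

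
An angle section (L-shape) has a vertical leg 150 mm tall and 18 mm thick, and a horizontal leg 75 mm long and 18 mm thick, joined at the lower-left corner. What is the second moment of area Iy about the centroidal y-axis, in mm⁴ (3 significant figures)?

Iy ≈ 1.40 × 10⁶ mm⁴

Break the section into simple shapes (no overlaps), measuring from the bottom-left corner of the bounding box.
Vertical leg: 18 × 150, A = 2 700 mm², x = 9 mm, Ī = 72 900 mm⁴.
Horizontal leg (remainder): 57 × 18, A = 1 026 mm², x = 46.5 mm, Ī = 277 790 mm⁴.
Centroid: x̄ = ΣA·x / ΣA = 19.326 mm.
Transfer each piece to the centroidal y-axis using Ī + A·d² with d = x − 19.326:
  vertical leg: d = -10.326 mm → contributes +360 796 mm⁴
  horizontal leg (remainder): d = 27.174 mm → contributes +1 035 410 mm⁴
Total I = 1 396 206 mm⁴.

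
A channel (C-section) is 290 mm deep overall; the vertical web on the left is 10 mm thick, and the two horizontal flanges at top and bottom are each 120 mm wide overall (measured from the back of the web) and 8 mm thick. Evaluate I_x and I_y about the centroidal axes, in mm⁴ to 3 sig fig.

I_x ≈ 5.53 × 10⁷ mm⁴, I_y ≈ 5.74 × 10⁶ mm⁴

Break the section into simple shapes (no overlaps), measuring from the bottom-left corner of the bounding box.
Web: 10 × 290, A = 2 900 mm², y = 145 mm, Ī = 20 324 167 mm⁴.
Top flange (beyond web): 110 × 8, A = 880 mm², y = 286 mm, Ī = 4693.3 mm⁴.
Bottom flange (beyond web): 110 × 8, A = 880 mm², y = 4 mm, Ī = 4693.3 mm⁴.
By symmetry the centroid is at mid-height, ȳ = 145 mm.
Transfer each piece to the centroidal x-axis using Ī + A·d² with d = y − 145:
  web: d = 0 mm → contributes +20 324 167 mm⁴
  top flange (beyond web): d = 141 mm → contributes +17 499 973 mm⁴
  bottom flange (beyond web): d = -141 mm → contributes +17 499 973 mm⁴
Total I = 55 324 113 mm⁴.
For the y-axis: x̄ = 27.661 mm.
Repeating about the centroidal y-axis gives I_y = 5 741 838 mm⁴.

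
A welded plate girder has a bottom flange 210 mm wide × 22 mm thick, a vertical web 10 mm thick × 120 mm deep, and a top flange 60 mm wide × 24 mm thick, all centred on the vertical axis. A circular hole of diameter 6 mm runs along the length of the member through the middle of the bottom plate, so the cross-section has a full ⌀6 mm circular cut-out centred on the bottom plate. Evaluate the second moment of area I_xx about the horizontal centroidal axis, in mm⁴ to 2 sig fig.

Split into non-overlapping primitives; take the origin at the lower-left of the bounding box.
Bottom plate: 210 × 22, A = 4 620 mm², y = 11 mm, Ī = 186 340 mm⁴.
Web plate: 10 × 120, A = 1 200 mm², y = 82 mm, Ī = 1 440 000 mm⁴.
Top plate: 60 × 24, A = 1 440 mm², y = 154 mm, Ī = 69 120 mm⁴.
Hole (subtracted): ⌀6, A = 28.27 mm², y = 11 mm, Ī = 63.62 mm⁴.
Centroid: ȳ = ΣA·y / ΣA = 51.26 mm.
Transfer each piece to the horizontal centroidal axis using Ī + A·d² with d = y − 51.26:
  bottom plate: d = -40.26 mm → contributes +7 673 242 mm⁴
  web plate: d = 30.74 mm → contributes +2 574 236 mm⁴
  top plate: d = 102.7 mm → contributes +15 270 249 mm⁴
  hole: d = -40.26 mm → contributes −45 883 mm⁴
Total I = 25 471 844 mm⁴.

I_xx ≈ 2.5 × 10⁷ mm⁴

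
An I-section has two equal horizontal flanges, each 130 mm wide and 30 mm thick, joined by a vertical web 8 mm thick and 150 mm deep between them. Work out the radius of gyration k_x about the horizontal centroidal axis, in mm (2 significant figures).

k_x ≈ 86 mm

Split into non-overlapping primitives; take the origin at the lower-left of the bounding box.
Bottom flange: 130 × 30, A = 3 900 mm², y = 15 mm, Ī = 292 500 mm⁴.
Web: 8 × 150, A = 1 200 mm², y = 105 mm, Ī = 2 250 000 mm⁴.
Top flange: 130 × 30, A = 3 900 mm², y = 195 mm, Ī = 292 500 mm⁴.
By symmetry the centroid is at mid-height, ȳ = 105 mm.
Transfer each piece to the horizontal centroidal axis using Ī + A·d² with d = y − 105:
  bottom flange: d = -90 mm → contributes +31 882 500 mm⁴
  web: d = 0 mm → contributes +2 250 000 mm⁴
  top flange: d = 90 mm → contributes +31 882 500 mm⁴
Total I = 66 015 000 mm⁴.
Radius of gyration: k = √(I/A) = √(66 015 000 / 9 000) = 85.64 mm.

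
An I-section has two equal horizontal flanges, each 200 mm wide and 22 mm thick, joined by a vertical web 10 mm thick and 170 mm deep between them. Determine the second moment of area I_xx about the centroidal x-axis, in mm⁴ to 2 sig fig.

I_xx ≈ 8.6 × 10⁷ mm⁴

Break the section into simple shapes (no overlaps), measuring from the bottom-left corner of the bounding box.
Bottom flange: 200 × 22, A = 4 400 mm², y = 11 mm, Ī = 177 467 mm⁴.
Web: 10 × 170, A = 1 700 mm², y = 107 mm, Ī = 4 094 167 mm⁴.
Top flange: 200 × 22, A = 4 400 mm², y = 203 mm, Ī = 177 467 mm⁴.
By symmetry the centroid is at mid-height, ȳ = 107 mm.
Transfer each piece to the centroidal x-axis using Ī + A·d² with d = y − 107:
  bottom flange: d = -96 mm → contributes +40 727 867 mm⁴
  web: d = 0 mm → contributes +4 094 167 mm⁴
  top flange: d = 96 mm → contributes +40 727 867 mm⁴
Total I = 85 549 900 mm⁴.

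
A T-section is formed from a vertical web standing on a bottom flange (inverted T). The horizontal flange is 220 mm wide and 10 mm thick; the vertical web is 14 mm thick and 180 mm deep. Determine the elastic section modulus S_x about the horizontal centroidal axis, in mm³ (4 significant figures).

Decompose the section into non-overlapping parts with the origin at the bottom-left of its bounding rectangle.
Flange: 220 × 10, A = 2 200 mm², y = 5 mm, Ī = 18333.3 mm⁴.
Web: 14 × 180, A = 2 520 mm², y = 100 mm, Ī = 6 804 000 mm⁴.
Centroid: ȳ = ΣA·y / ΣA = 55.7203 mm.
Transfer each piece to the horizontal centroidal axis using Ī + A·d² with d = y − 55.7203:
  flange: d = -50.7203 mm → contributes +5 677 949 mm⁴
  web: d = 44.2797 mm → contributes +11 744 935 mm⁴
Total I = 17 422 884 mm⁴.
Extreme fibre distance c = 134.28 mm; S = I/c = 129 751 mm³.

S_x ≈ 1.298 × 10⁵ mm³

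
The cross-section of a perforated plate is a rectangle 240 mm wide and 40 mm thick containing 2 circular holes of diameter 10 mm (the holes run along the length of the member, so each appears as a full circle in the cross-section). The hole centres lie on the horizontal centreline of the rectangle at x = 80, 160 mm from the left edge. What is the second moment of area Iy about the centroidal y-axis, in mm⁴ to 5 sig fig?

Iy ≈ 4.5828 × 10⁷ mm⁴

Split into non-overlapping primitives; take the origin at the lower-left of the bounding box.
Plate: 240 × 40, A = 9 600 mm², x = 120 mm, Ī = 46 080 000 mm⁴.
Hole 1 (subtracted): ⌀10, A = 78.53982 mm², x = 80 mm, Ī = 490.8739 mm⁴.
Hole 2 (subtracted): ⌀10, A = 78.53982 mm², x = 160 mm, Ī = 490.8739 mm⁴.
By symmetry the centroid is at mid-width, x̄ = 120 mm.
Transfer each piece to the centroidal y-axis using Ī + A·d² with d = x − 120:
  plate: d = 0 mm → contributes +46 080 000 mm⁴
  hole 1: d = -40 mm → contributes −126154.6 mm⁴
  hole 2: d = 40 mm → contributes −126154.6 mm⁴
Total I = 45 827 691 mm⁴.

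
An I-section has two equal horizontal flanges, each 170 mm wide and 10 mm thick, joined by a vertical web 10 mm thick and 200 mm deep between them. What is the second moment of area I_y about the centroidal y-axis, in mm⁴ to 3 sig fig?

Decompose the section into non-overlapping parts with the origin at the bottom-left of its bounding rectangle.
Bottom flange: 170 × 10, A = 1 700 mm², x = 85 mm, Ī = 4 094 167 mm⁴.
Web: 10 × 200, A = 2 000 mm², x = 85 mm, Ī = 16 667 mm⁴.
Top flange: 170 × 10, A = 1 700 mm², x = 85 mm, Ī = 4 094 167 mm⁴.
By symmetry the centroid is at mid-width, x̄ = 85 mm.
All pieces are centred on the centroidal y-axis, so I = ΣĪ = 8 205 000 mm⁴.

I_y ≈ 8.21 × 10⁶ mm⁴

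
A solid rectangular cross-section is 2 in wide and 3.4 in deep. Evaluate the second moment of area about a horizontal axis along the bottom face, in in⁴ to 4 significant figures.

I_base ≈ 26.20 in⁴

The section: 2 × 3.4, A = 6.8 in², y = 1.7 in, Ī = 6.55067 in⁴.
Transfer it to a horizontal axis along the bottom face using Ī + A·d² with d = y − 0:
  the section: d = 1.7 in → contributes +26.2027 in⁴
Total I = 26.2027 in⁴.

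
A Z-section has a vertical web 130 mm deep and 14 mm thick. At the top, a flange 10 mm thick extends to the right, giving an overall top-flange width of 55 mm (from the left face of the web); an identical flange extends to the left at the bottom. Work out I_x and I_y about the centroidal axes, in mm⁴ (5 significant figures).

Treat the section as a set of non-overlapping primitives; coordinates are from the bounding-box lower-left.
Web: 14 × 130, A = 1 820 mm², y = 65 mm, Ī = 2 563 167 mm⁴.
Top flange (beyond web): 41 × 10, A = 410 mm², y = 125 mm, Ī = 3416.667 mm⁴.
Bottom flange (beyond web): 41 × 10, A = 410 mm², y = 5 mm, Ī = 3416.667 mm⁴.
Centroid: ȳ = ΣA·y / ΣA = 65 mm.
Transfer each piece to the centroidal x-axis using Ī + A·d² with d = y − 65:
  web: d = 0 mm → contributes +2 563 167 mm⁴
  top flange (beyond web): d = 60 mm → contributes +1 479 417 mm⁴
  bottom flange (beyond web): d = -60 mm → contributes +1 479 417 mm⁴
Total I = 5 522 000 mm⁴.
For the y-axis: x̄ = 48 mm.
Repeating about the centroidal y-axis gives I_y = 764 720 mm⁴.

I_x ≈ 5.5220 × 10⁶ mm⁴, I_y ≈ 7.6472 × 10⁵ mm⁴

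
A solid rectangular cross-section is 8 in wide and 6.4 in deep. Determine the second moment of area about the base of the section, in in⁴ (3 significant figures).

I_base ≈ 699 in⁴

The section: 8 × 6.4, A = 51.2 in², y = 3.2 in, Ī = 174.76 in⁴.
Transfer it to a horizontal axis along the bottom face using Ī + A·d² with d = y − 0:
  the section: d = 3.2 in → contributes +699.05 in⁴
Total I = 699.05 in⁴.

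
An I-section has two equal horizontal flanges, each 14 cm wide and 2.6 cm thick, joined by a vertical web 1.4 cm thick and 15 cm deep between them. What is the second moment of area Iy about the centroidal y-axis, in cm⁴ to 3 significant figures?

Treat the section as a set of non-overlapping primitives; coordinates are from the bounding-box lower-left.
Bottom flange: 14 × 2.6, A = 36.4 cm², x = 7 cm, Ī = 594.53 cm⁴.
Web: 1.4 × 15, A = 21 cm², x = 7 cm, Ī = 3.43 cm⁴.
Top flange: 14 × 2.6, A = 36.4 cm², x = 7 cm, Ī = 594.53 cm⁴.
By symmetry the centroid is at mid-width, x̄ = 7 cm.
All pieces are centred on the centroidal y-axis, so I = ΣĪ = 1192.5 cm⁴.

Iy ≈ 1190 cm⁴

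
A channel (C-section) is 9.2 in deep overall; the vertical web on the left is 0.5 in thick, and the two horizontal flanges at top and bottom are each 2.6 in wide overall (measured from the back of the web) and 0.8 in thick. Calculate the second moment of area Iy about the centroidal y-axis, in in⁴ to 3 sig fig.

Split into non-overlapping primitives; take the origin at the lower-left of the bounding box.
Web: 0.5 × 9.2, A = 4.6 in², x = 0.25 in, Ī = 0.095833 in⁴.
Top flange (beyond web): 2.1 × 0.8, A = 1.68 in², x = 1.55 in, Ī = 0.6174 in⁴.
Bottom flange (beyond web): 2.1 × 0.8, A = 1.68 in², x = 1.55 in, Ī = 0.6174 in⁴.
Centroid: x̄ = ΣA·x / ΣA = 0.79874 in.
Transfer each piece to the centroidal y-axis using Ī + A·d² with d = x − 0.79874:
  web: d = -0.54874 in → contributes +1.481 in⁴
  top flange (beyond web): d = 0.75126 in → contributes +1.5656 in⁴
  bottom flange (beyond web): d = 0.75126 in → contributes +1.5656 in⁴
Total I = 4.6121 in⁴.

Iy ≈ 4.61 in⁴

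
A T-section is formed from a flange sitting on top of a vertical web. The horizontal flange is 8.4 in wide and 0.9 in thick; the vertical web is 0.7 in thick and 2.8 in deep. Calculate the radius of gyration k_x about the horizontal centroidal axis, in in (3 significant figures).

Split into non-overlapping primitives; take the origin at the lower-left of the bounding box.
Flange: 8.4 × 0.9, A = 7.56 in², y = 3.25 in, Ī = 0.5103 in⁴.
Web: 0.7 × 2.8, A = 1.96 in², y = 1.4 in, Ī = 1.2805 in⁴.
Centroid: ȳ = ΣA·y / ΣA = 2.8691 in.
Transfer each piece to the horizontal centroidal axis using Ī + A·d² with d = y − 2.8691:
  flange: d = 0.38088 in → contributes +1.607 in⁴
  web: d = -1.4691 in → contributes +5.5108 in⁴
Total I = 7.1179 in⁴.
Radius of gyration: k = √(I/A) = √(7.1179 / 9.52) = 0.86468 in.

k_x ≈ 0.865 in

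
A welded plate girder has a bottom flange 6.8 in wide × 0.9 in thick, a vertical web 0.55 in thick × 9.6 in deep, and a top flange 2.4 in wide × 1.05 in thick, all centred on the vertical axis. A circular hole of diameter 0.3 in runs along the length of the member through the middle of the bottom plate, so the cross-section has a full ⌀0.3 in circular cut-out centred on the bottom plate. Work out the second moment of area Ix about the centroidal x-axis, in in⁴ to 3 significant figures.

Decompose the section into non-overlapping parts with the origin at the bottom-left of its bounding rectangle.
Bottom plate: 6.8 × 0.9, A = 6.12 in², y = 0.45 in, Ī = 0.4131 in⁴.
Web plate: 0.55 × 9.6, A = 5.28 in², y = 5.7 in, Ī = 40.55 in⁴.
Top plate: 2.4 × 1.05, A = 2.52 in², y = 11.025 in, Ī = 0.23153 in⁴.
Hole (subtracted): ⌀0.3, A = 0.070686 in², y = 0.45 in, Ī = 0.00039761 in⁴.
Centroid: ȳ = ΣA·y / ΣA = 4.3758 in.
Transfer each piece to the centroidal x-axis using Ī + A·d² with d = y − 4.3758:
  bottom plate: d = -3.9258 in → contributes +94.732 in⁴
  web plate: d = 1.3242 in → contributes +49.81 in⁴
  top plate: d = 6.6492 in → contributes +111.65 in⁴
  hole: d = -3.9258 in → contributes −1.0898 in⁴
Total I = 255.1 in⁴.

Ix ≈ 255 in⁴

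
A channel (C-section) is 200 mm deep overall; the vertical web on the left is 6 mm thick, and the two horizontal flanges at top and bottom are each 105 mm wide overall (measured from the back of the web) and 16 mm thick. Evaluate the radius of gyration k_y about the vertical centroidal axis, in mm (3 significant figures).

Treat the section as a set of non-overlapping primitives; coordinates are from the bounding-box lower-left.
Web: 6 × 200, A = 1 200 mm², x = 3 mm, Ī = 3 600 mm⁴.
Top flange (beyond web): 99 × 16, A = 1 584 mm², x = 55.5 mm, Ī = 1 293 732 mm⁴.
Bottom flange (beyond web): 99 × 16, A = 1 584 mm², x = 55.5 mm, Ī = 1 293 732 mm⁴.
Centroid: x̄ = ΣA·x / ΣA = 41.077 mm.
Transfer each piece to the vertical centroidal axis using Ī + A·d² with d = x − 41.077:
  web: d = -38.077 mm → contributes +1 743 422 mm⁴
  top flange (beyond web): d = 14.423 mm → contributes +1 623 244 mm⁴
  bottom flange (beyond web): d = 14.423 mm → contributes +1 623 244 mm⁴
Total I = 4 989 910 mm⁴.
Radius of gyration: k = √(I/A) = √(4 989 910 / 4 368) = 33.799 mm.

k_y ≈ 33.8 mm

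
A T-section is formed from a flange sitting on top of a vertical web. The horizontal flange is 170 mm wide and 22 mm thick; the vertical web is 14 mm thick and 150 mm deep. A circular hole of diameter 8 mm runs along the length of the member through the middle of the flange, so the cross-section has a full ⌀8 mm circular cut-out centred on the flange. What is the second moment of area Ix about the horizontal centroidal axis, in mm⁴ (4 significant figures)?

Split into non-overlapping primitives; take the origin at the lower-left of the bounding box.
Flange: 170 × 22, A = 3 740 mm², y = 161 mm, Ī = 150 847 mm⁴.
Web: 14 × 150, A = 2 100 mm², y = 75 mm, Ī = 3 937 500 mm⁴.
Hole (subtracted): ⌀8, A = 50.2655 mm², y = 161 mm, Ī = 201.062 mm⁴.
Centroid: ȳ = ΣA·y / ΣA = 129.807 mm.
Transfer each piece to the horizontal centroidal axis using Ī + A·d² with d = y − 129.807:
  flange: d = 31.1931 mm → contributes +3 789 912 mm⁴
  web: d = -54.8069 mm → contributes +10 245 463 mm⁴
  hole: d = 31.1931 mm → contributes −49 110 mm⁴
Total I = 13 986 265 mm⁴.

Ix ≈ 1.399 × 10⁷ mm⁴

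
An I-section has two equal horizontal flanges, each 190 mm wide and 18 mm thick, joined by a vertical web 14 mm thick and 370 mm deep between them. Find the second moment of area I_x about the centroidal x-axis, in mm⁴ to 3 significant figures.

I_x ≈ 3.17 × 10⁸ mm⁴

Treat the section as a set of non-overlapping primitives; coordinates are from the bounding-box lower-left.
Bottom flange: 190 × 18, A = 3 420 mm², y = 9 mm, Ī = 92 340 mm⁴.
Web: 14 × 370, A = 5 180 mm², y = 203 mm, Ī = 59 095 167 mm⁴.
Top flange: 190 × 18, A = 3 420 mm², y = 397 mm, Ī = 92 340 mm⁴.
By symmetry the centroid is at mid-height, ȳ = 203 mm.
Transfer each piece to the centroidal x-axis using Ī + A·d² with d = y − 203:
  bottom flange: d = -194 mm → contributes +128 807 460 mm⁴
  web: d = 0 mm → contributes +59 095 167 mm⁴
  top flange: d = 194 mm → contributes +128 807 460 mm⁴
Total I = 316 710 087 mm⁴.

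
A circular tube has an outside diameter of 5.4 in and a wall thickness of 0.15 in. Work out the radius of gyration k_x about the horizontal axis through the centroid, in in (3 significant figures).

k_x ≈ 1.86 in

Break the section into simple shapes (no overlaps), measuring from the bottom-left corner of the bounding box.
Outer circle: ⌀5.4, A = 22.902 in², y = 2.7 in, Ī = 41.739 in⁴.
Bore (subtracted): ⌀5.1, A = 20.428 in², y = 2.7 in, Ī = 33.209 in⁴.
By symmetry the centroid is at mid-height, ȳ = 2.7 in.
All pieces are centred on the horizontal axis through the centroid, so I = ΣĪ (holes subtracted) = 8.5307 in⁴.
Radius of gyration: k = √(I/A) = √(8.5307 / 2.474) = 1.8569 in.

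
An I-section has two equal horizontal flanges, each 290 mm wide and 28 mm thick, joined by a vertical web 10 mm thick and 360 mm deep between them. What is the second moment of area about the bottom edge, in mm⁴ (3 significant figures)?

I_base ≈ 1.51 × 10⁹ mm⁴

Treat the section as a set of non-overlapping primitives; coordinates are from the bounding-box lower-left.
Bottom flange: 290 × 28, A = 8 120 mm², y = 14 mm, Ī = 530 507 mm⁴.
Web: 10 × 360, A = 3 600 mm², y = 208 mm, Ī = 38 880 000 mm⁴.
Top flange: 290 × 28, A = 8 120 mm², y = 402 mm, Ī = 530 507 mm⁴.
Transfer each piece to the base of the section using Ī + A·d² with d = y − 0:
  bottom flange: d = 14 mm → contributes +2 122 027 mm⁴
  web: d = 208 mm → contributes +194 630 400 mm⁴
  top flange: d = 402 mm → contributes +1 312 754 987 mm⁴
Total I = 1 509 507 413 mm⁴.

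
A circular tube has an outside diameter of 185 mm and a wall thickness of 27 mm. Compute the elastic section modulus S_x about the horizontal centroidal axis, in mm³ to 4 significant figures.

Break the section into simple shapes (no overlaps), measuring from the bottom-left corner of the bounding box.
Outer circle: ⌀185, A = 26880.3 mm², y = 92.5 mm, Ī = 57 498 539 mm⁴.
Bore (subtracted): ⌀131, A = 13478.2 mm², y = 92.5 mm, Ī = 14 456 231 mm⁴.
By symmetry the centroid is at mid-height, ȳ = 92.5 mm.
All pieces are centred on the horizontal centroidal axis, so I = ΣĪ (holes subtracted) = 43 042 308 mm⁴.
Extreme fibre distance c = 92.5 mm; S = I/c = 465 322 mm³.

S_x ≈ 4.653 × 10⁵ mm³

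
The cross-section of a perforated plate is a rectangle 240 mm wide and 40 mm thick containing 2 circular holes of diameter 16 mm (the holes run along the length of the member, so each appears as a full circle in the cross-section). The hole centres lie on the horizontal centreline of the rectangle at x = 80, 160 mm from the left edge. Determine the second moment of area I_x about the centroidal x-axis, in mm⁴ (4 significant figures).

Break the section into simple shapes (no overlaps), measuring from the bottom-left corner of the bounding box.
Plate: 240 × 40, A = 9 600 mm², y = 20 mm, Ī = 1 280 000 mm⁴.
Hole 1 (subtracted): ⌀16, A = 201.062 mm², y = 20 mm, Ī = 3216.99 mm⁴.
Hole 2 (subtracted): ⌀16, A = 201.062 mm², y = 20 mm, Ī = 3216.99 mm⁴.
By symmetry the centroid is at mid-height, ȳ = 20 mm.
All pieces are centred on the centroidal x-axis, so I = ΣĪ (holes subtracted) = 1 273 566 mm⁴.

I_x ≈ 1.274 × 10⁶ mm⁴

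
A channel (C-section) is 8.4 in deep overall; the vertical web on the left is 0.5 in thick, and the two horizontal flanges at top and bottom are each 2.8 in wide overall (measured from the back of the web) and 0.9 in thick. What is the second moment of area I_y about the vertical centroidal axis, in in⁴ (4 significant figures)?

I_y ≈ 5.999 in⁴

Break the section into simple shapes (no overlaps), measuring from the bottom-left corner of the bounding box.
Web: 0.5 × 8.4, A = 4.2 in², x = 0.25 in, Ī = 0.0875 in⁴.
Top flange (beyond web): 2.3 × 0.9, A = 2.07 in², x = 1.65 in, Ī = 0.912525 in⁴.
Bottom flange (beyond web): 2.3 × 0.9, A = 2.07 in², x = 1.65 in, Ī = 0.912525 in⁴.
Centroid: x̄ = ΣA·x / ΣA = 0.944964 in.
Transfer each piece to the vertical centroidal axis using Ī + A·d² with d = x − 0.944964:
  web: d = -0.694964 in → contributes +2.116 in⁴
  top flange (beyond web): d = 0.705036 in → contributes +1.94147 in⁴
  bottom flange (beyond web): d = 0.705036 in → contributes +1.94147 in⁴
Total I = 5.99894 in⁴.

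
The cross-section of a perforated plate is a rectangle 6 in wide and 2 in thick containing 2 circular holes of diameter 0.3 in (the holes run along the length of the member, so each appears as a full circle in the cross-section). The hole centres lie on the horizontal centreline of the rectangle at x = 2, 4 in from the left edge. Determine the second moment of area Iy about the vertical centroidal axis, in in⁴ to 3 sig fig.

Treat the section as a set of non-overlapping primitives; coordinates are from the bounding-box lower-left.
Plate: 6 × 2, A = 12 in², x = 3 in, Ī = 36 in⁴.
Hole 1 (subtracted): ⌀0.3, A = 0.070686 in², x = 2 in, Ī = 0.00039761 in⁴.
Hole 2 (subtracted): ⌀0.3, A = 0.070686 in², x = 4 in, Ī = 0.00039761 in⁴.
By symmetry the centroid is at mid-width, x̄ = 3 in.
Transfer each piece to the vertical centroidal axis using Ī + A·d² with d = x − 3:
  plate: d = 0 in → contributes +36 in⁴
  hole 1: d = -1 in → contributes −0.071083 in⁴
  hole 2: d = 1 in → contributes −0.071083 in⁴
Total I = 35.858 in⁴.

Iy ≈ 35.9 in⁴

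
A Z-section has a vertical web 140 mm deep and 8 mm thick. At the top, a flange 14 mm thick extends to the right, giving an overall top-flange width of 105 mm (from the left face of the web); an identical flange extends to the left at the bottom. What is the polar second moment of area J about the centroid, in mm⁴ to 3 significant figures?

J ≈ 2.23 × 10⁷ mm⁴

Break the section into simple shapes (no overlaps), measuring from the bottom-left corner of the bounding box.
Web: 8 × 140, A = 1 120 mm², y = 70 mm, Ī = 1 829 333 mm⁴.
Top flange (beyond web): 97 × 14, A = 1 358 mm², y = 133 mm, Ī = 22 181 mm⁴.
Bottom flange (beyond web): 97 × 14, A = 1 358 mm², y = 7 mm, Ī = 22 181 mm⁴.
Centroid: ȳ = ΣA·y / ΣA = 70 mm.
Transfer each piece to the centroidal x-axis using Ī + A·d² with d = y − 70:
  web: d = 0 mm → contributes +1 829 333 mm⁴
  top flange (beyond web): d = 63 mm → contributes +5 412 083 mm⁴
  bottom flange (beyond web): d = -63 mm → contributes +5 412 083 mm⁴
Total I = 12 653 499 mm⁴.
For the y-axis: x̄ = 101 mm.
Repeating about the centroidal y-axis gives I_y = 9 621 519 mm⁴.
Polar second moment: J = I_x + I_y = 22 275 017 mm⁴.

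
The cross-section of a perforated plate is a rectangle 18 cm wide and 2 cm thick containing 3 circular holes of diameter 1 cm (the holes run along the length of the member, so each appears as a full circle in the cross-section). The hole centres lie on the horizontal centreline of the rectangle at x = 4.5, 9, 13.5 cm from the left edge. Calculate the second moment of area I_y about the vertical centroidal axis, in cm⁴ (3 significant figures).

Decompose the section into non-overlapping parts with the origin at the bottom-left of its bounding rectangle.
Plate: 18 × 2, A = 36 cm², x = 9 cm, Ī = 972 cm⁴.
Hole 1 (subtracted): ⌀1, A = 0.7854 cm², x = 4.5 cm, Ī = 0.049087 cm⁴.
Hole 2 (subtracted): ⌀1, A = 0.7854 cm², x = 9 cm, Ī = 0.049087 cm⁴.
Hole 3 (subtracted): ⌀1, A = 0.7854 cm², x = 13.5 cm, Ī = 0.049087 cm⁴.
By symmetry the centroid is at mid-width, x̄ = 9 cm.
Transfer each piece to the vertical centroidal axis using Ī + A·d² with d = x − 9:
  plate: d = 0 cm → contributes +972 cm⁴
  hole 1: d = -4.5 cm → contributes −15.953 cm⁴
  hole 2: d = 0 cm → contributes −0.049087 cm⁴
  hole 3: d = 4.5 cm → contributes −15.953 cm⁴
Total I = 940.04 cm⁴.

I_y ≈ 940 cm⁴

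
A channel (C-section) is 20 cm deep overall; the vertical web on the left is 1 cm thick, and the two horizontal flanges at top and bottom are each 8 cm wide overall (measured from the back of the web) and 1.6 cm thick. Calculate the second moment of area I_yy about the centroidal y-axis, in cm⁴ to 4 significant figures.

Split into non-overlapping primitives; take the origin at the lower-left of the bounding box.
Web: 1 × 20, A = 20 cm², x = 0.5 cm, Ī = 1.66667 cm⁴.
Top flange (beyond web): 7 × 1.6, A = 11.2 cm², x = 4.5 cm, Ī = 45.7333 cm⁴.
Bottom flange (beyond web): 7 × 1.6, A = 11.2 cm², x = 4.5 cm, Ī = 45.7333 cm⁴.
Centroid: x̄ = ΣA·x / ΣA = 2.61321 cm.
Transfer each piece to the centroidal y-axis using Ī + A·d² with d = x − 2.61321:
  web: d = -2.11321 cm → contributes +90.9796 cm⁴
  top flange (beyond web): d = 1.88679 cm → contributes +85.6052 cm⁴
  bottom flange (beyond web): d = 1.88679 cm → contributes +85.6052 cm⁴
Total I = 262.19 cm⁴.

I_yy ≈ 262.2 cm⁴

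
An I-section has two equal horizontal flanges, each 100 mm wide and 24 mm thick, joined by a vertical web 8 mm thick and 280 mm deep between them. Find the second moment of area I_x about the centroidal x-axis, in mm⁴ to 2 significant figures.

I_x ≈ 1.3 × 10⁸ mm⁴

Treat the section as a set of non-overlapping primitives; coordinates are from the bounding-box lower-left.
Bottom flange: 100 × 24, A = 2 400 mm², y = 12 mm, Ī = 115 200 mm⁴.
Web: 8 × 280, A = 2 240 mm², y = 164 mm, Ī = 14 634 667 mm⁴.
Top flange: 100 × 24, A = 2 400 mm², y = 316 mm, Ī = 115 200 mm⁴.
By symmetry the centroid is at mid-height, ȳ = 164 mm.
Transfer each piece to the centroidal x-axis using Ī + A·d² with d = y − 164:
  bottom flange: d = -152 mm → contributes +55 564 800 mm⁴
  web: d = 0 mm → contributes +14 634 667 mm⁴
  top flange: d = 152 mm → contributes +55 564 800 mm⁴
Total I = 125 764 267 mm⁴.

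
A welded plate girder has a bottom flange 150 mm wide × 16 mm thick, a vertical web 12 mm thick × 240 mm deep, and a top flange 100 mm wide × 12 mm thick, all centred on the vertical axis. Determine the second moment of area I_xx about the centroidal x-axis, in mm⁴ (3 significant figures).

I_xx ≈ 6.85 × 10⁷ mm⁴

Split into non-overlapping primitives; take the origin at the lower-left of the bounding box.
Bottom plate: 150 × 16, A = 2 400 mm², y = 8 mm, Ī = 51 200 mm⁴.
Web plate: 12 × 240, A = 2 880 mm², y = 136 mm, Ī = 13 824 000 mm⁴.
Top plate: 100 × 12, A = 1 200 mm², y = 262 mm, Ī = 14 400 mm⁴.
Centroid: ȳ = ΣA·y / ΣA = 111.93 mm.
Transfer each piece to the centroidal x-axis using Ī + A·d² with d = y − 111.93:
  bottom plate: d = -103.93 mm → contributes +25 972 635 mm⁴
  web plate: d = 24.074 mm → contributes +15 493 136 mm⁴
  top plate: d = 150.07 mm → contributes +27 041 073 mm⁴
Total I = 68 506 844 mm⁴.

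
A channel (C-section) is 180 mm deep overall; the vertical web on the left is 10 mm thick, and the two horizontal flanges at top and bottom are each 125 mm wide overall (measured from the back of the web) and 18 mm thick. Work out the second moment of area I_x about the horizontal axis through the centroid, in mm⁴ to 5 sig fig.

I_x ≈ 3.2134 × 10⁷ mm⁴

Treat the section as a set of non-overlapping primitives; coordinates are from the bounding-box lower-left.
Web: 10 × 180, A = 1 800 mm², y = 90 mm, Ī = 4 860 000 mm⁴.
Top flange (beyond web): 115 × 18, A = 2 070 mm², y = 171 mm, Ī = 55 890 mm⁴.
Bottom flange (beyond web): 115 × 18, A = 2 070 mm², y = 9 mm, Ī = 55 890 mm⁴.
By symmetry the centroid is at mid-height, ȳ = 90 mm.
Transfer each piece to the horizontal axis through the centroid using Ī + A·d² with d = y − 90:
  web: d = 0 mm → contributes +4 860 000 mm⁴
  top flange (beyond web): d = 81 mm → contributes +13 637 160 mm⁴
  bottom flange (beyond web): d = -81 mm → contributes +13 637 160 mm⁴
Total I = 32 134 320 mm⁴.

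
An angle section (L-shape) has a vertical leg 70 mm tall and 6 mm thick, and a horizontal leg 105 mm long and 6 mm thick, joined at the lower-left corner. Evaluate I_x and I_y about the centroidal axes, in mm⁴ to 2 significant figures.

Treat the section as a set of non-overlapping primitives; coordinates are from the bounding-box lower-left.
Vertical leg: 6 × 70, A = 420 mm², y = 35 mm, Ī = 171 500 mm⁴.
Horizontal leg (remainder): 99 × 6, A = 594 mm², y = 3 mm, Ī = 1 782 mm⁴.
Centroid: ȳ = ΣA·y / ΣA = 16.25 mm.
Transfer each piece to the centroidal x-axis using Ī + A·d² with d = y − 16.25:
  vertical leg: d = 18.75 mm → contributes +319 086 mm⁴
  horizontal leg (remainder): d = -13.25 mm → contributes +106 136 mm⁴
Total I = 425 222 mm⁴.
For the y-axis: x̄ = 33.75 mm.
Repeating about the centroidal y-axis gives I_y = 1 164 545 mm⁴.

I_x ≈ 4.3 × 10⁵ mm⁴, I_y ≈ 1.2 × 10⁶ mm⁴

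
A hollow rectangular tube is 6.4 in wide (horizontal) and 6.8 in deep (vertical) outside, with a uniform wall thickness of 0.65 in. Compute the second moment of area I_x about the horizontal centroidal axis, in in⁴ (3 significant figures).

I_x ≈ 97.0 in⁴

Treat the section as a set of non-overlapping primitives; coordinates are from the bounding-box lower-left.
Outer rectangle: 6.4 × 6.8, A = 43.52 in², y = 3.4 in, Ī = 167.7 in⁴.
Inner void (subtracted): 5.1 × 5.5, A = 28.05 in², y = 3.4 in, Ī = 70.709 in⁴.
By symmetry the centroid is at mid-height, ȳ = 3.4 in.
All pieces are centred on the horizontal centroidal axis, so I = ΣĪ (holes subtracted) = 96.988 in⁴.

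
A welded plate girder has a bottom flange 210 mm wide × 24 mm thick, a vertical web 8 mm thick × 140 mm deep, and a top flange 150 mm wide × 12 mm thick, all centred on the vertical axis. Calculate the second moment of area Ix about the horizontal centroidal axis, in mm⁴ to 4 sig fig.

Treat the section as a set of non-overlapping primitives; coordinates are from the bounding-box lower-left.
Bottom plate: 210 × 24, A = 5 040 mm², y = 12 mm, Ī = 241 920 mm⁴.
Web plate: 8 × 140, A = 1 120 mm², y = 94 mm, Ī = 1 829 333 mm⁴.
Top plate: 150 × 12, A = 1 800 mm², y = 170 mm, Ī = 21 600 mm⁴.
Centroid: ȳ = ΣA·y / ΣA = 59.2663 mm.
Transfer each piece to the horizontal centroidal axis using Ī + A·d² with d = y − 59.2663:
  bottom plate: d = -47.2663 mm → contributes +11 501 815 mm⁴
  web plate: d = 34.7337 mm → contributes +3 180 532 mm⁴
  top plate: d = 110.734 mm → contributes +22 093 102 mm⁴
Total I = 36 775 449 mm⁴.

Ix ≈ 3.678 × 10⁷ mm⁴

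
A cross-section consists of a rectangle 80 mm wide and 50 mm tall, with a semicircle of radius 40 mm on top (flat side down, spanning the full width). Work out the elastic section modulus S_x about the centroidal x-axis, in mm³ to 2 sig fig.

S_x ≈ 7.9 × 10⁴ mm³

Split into non-overlapping primitives; take the origin at the lower-left of the bounding box.
Rectangular body: 80 × 50, A = 4 000 mm², y = 25 mm, Ī = 833 333 mm⁴.
Semicircular cap: semicircle r = 40, A = 2 513 mm², y = 66.98 mm, Ī = 280 978 mm⁴.
Centroid: ȳ = ΣA·y / ΣA = 41.2 mm.
Transfer each piece to the centroidal x-axis using Ī + A·d² with d = y − 41.2:
  rectangular body: d = -16.2 mm → contributes +1 882 765 mm⁴
  semicircular cap: d = 25.78 mm → contributes +1 951 200 mm⁴
Total I = 3 833 964 mm⁴.
Extreme fibre distance c = 48.8 mm; S = I/c = 78 561 mm³.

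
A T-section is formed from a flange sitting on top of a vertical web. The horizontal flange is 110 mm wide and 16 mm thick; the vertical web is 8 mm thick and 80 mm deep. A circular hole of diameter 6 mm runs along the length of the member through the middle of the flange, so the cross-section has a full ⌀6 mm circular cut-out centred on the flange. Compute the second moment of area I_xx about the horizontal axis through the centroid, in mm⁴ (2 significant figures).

I_xx ≈ 1.5 × 10⁶ mm⁴

Split into non-overlapping primitives; take the origin at the lower-left of the bounding box.
Flange: 110 × 16, A = 1 760 mm², y = 88 mm, Ī = 37 547 mm⁴.
Web: 8 × 80, A = 640 mm², y = 40 mm, Ī = 341 333 mm⁴.
Hole (subtracted): ⌀6, A = 28.27 mm², y = 88 mm, Ī = 63.62 mm⁴.
Centroid: ȳ = ΣA·y / ΣA = 75.05 mm.
Transfer each piece to the horizontal axis through the centroid using Ī + A·d² with d = y − 75.05:
  flange: d = 12.95 mm → contributes +332 821 mm⁴
  web: d = -35.05 mm → contributes +1 127 459 mm⁴
  hole: d = 12.95 mm → contributes −4 807 mm⁴
Total I = 1 455 473 mm⁴.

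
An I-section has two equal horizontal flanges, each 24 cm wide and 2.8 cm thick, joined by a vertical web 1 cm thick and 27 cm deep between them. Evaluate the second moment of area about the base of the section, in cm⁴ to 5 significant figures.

I_base ≈ 7.4449 × 10⁴ cm⁴

Break the section into simple shapes (no overlaps), measuring from the bottom-left corner of the bounding box.
Bottom flange: 24 × 2.8, A = 67.2 cm², y = 1.4 cm, Ī = 43.904 cm⁴.
Web: 1 × 27, A = 27 cm², y = 16.3 cm, Ī = 1640.25 cm⁴.
Top flange: 24 × 2.8, A = 67.2 cm², y = 31.2 cm, Ī = 43.904 cm⁴.
Transfer each piece to a horizontal axis along the bottom face using Ī + A·d² with d = y − 0:
  bottom flange: d = 1.4 cm → contributes +175.616 cm⁴
  web: d = 16.3 cm → contributes +8813.88 cm⁴
  top flange: d = 31.2 cm → contributes +65459.07 cm⁴
Total I = 74448.57 cm⁴.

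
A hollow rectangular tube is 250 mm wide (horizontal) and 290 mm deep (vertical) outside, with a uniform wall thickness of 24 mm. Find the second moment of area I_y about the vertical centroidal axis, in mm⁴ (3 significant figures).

I_y ≈ 2.11 × 10⁸ mm⁴

Break the section into simple shapes (no overlaps), measuring from the bottom-left corner of the bounding box.
Outer rectangle: 250 × 290, A = 72 500 mm², x = 125 mm, Ī = 377 604 167 mm⁴.
Inner void (subtracted): 202 × 242, A = 48 884 mm², x = 125 mm, Ī = 166 221 895 mm⁴.
By symmetry the centroid is at mid-width, x̄ = 125 mm.
All pieces are centred on the vertical centroidal axis, so I = ΣĪ (holes subtracted) = 211 382 272 mm⁴.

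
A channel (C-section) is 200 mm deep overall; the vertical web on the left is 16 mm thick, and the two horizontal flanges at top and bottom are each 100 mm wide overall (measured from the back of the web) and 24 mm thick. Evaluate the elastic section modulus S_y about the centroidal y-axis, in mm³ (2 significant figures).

S_y ≈ 1.1 × 10⁵ mm³

Treat the section as a set of non-overlapping primitives; coordinates are from the bounding-box lower-left.
Web: 16 × 200, A = 3 200 mm², x = 8 mm, Ī = 68 267 mm⁴.
Top flange (beyond web): 84 × 24, A = 2 016 mm², x = 58 mm, Ī = 1 185 408 mm⁴.
Bottom flange (beyond web): 84 × 24, A = 2 016 mm², x = 58 mm, Ī = 1 185 408 mm⁴.
Centroid: x̄ = ΣA·x / ΣA = 35.88 mm.
Transfer each piece to the centroidal y-axis using Ī + A·d² with d = x − 35.88:
  web: d = -27.88 mm → contributes +2 554 914 mm⁴
  top flange (beyond web): d = 22.12 mm → contributes +2 172 173 mm⁴
  bottom flange (beyond web): d = 22.12 mm → contributes +2 172 173 mm⁴
Total I = 6 899 260 mm⁴.
Extreme fibre distance c = 64.12 mm; S = I/c = 107 593 mm³.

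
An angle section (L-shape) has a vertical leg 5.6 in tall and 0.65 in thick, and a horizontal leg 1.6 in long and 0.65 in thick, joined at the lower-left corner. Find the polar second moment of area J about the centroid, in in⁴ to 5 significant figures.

J ≈ 13.281 in⁴

Decompose the section into non-overlapping parts with the origin at the bottom-left of its bounding rectangle.
Vertical leg: 0.65 × 5.6, A = 3.64 in², y = 2.8 in, Ī = 9.512533 in⁴.
Horizontal leg (remainder): 0.95 × 0.65, A = 0.6175 in², y = 0.325 in, Ī = 0.02174115 in⁴.
Centroid: ȳ = ΣA·y / ΣA = 2.441031 in.
Transfer each piece to the centroidal x-axis using Ī + A·d² with d = y − 2.441031:
  vertical leg: d = 0.3589695 in → contributes +9.98158 in⁴
  horizontal leg (remainder): d = -2.116031 in → contributes +2.78665 in⁴
Total I = 12.76823 in⁴.
For the y-axis: x̄ = 0.4410305 in.
Repeating about the centroidal y-axis gives I_y = 0.5124804 in⁴.
Polar second moment: J = I_x + I_y = 13.28071 in⁴.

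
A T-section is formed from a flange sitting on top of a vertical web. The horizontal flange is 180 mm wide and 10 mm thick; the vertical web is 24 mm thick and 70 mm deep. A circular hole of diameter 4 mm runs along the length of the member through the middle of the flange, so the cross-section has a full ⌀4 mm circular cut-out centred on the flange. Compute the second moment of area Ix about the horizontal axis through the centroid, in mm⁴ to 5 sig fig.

Ix ≈ 2.0866 × 10⁶ mm⁴

Treat the section as a set of non-overlapping primitives; coordinates are from the bounding-box lower-left.
Flange: 180 × 10, A = 1 800 mm², y = 75 mm, Ī = 15 000 mm⁴.
Web: 24 × 70, A = 1 680 mm², y = 35 mm, Ī = 686 000 mm⁴.
Hole (subtracted): ⌀4, A = 12.56637 mm², y = 75 mm, Ī = 12.56637 mm⁴.
Centroid: ȳ = ΣA·y / ΣA = 55.61967 mm.
Transfer each piece to the horizontal axis through the centroid using Ī + A·d² with d = y − 55.61967:
  flange: d = 19.38033 mm → contributes +691074.8 mm⁴
  web: d = -20.61967 mm → contributes +1 400 287 mm⁴
  hole: d = 19.38033 mm → contributes −4732.459 mm⁴
Total I = 2 086 629 mm⁴.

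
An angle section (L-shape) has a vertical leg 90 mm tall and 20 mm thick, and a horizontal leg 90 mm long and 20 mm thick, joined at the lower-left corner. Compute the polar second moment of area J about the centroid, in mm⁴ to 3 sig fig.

J ≈ 4.45 × 10⁶ mm⁴

Split into non-overlapping primitives; take the origin at the lower-left of the bounding box.
Vertical leg: 20 × 90, A = 1 800 mm², y = 45 mm, Ī = 1 215 000 mm⁴.
Horizontal leg (remainder): 70 × 20, A = 1 400 mm², y = 10 mm, Ī = 46 667 mm⁴.
Centroid: ȳ = ΣA·y / ΣA = 29.688 mm.
Transfer each piece to the centroidal x-axis using Ī + A·d² with d = y − 29.688:
  vertical leg: d = 15.313 mm → contributes +1 637 051 mm⁴
  horizontal leg (remainder): d = -19.688 mm → contributes +589 303 mm⁴
Total I = 2 226 354 mm⁴.
For the y-axis: x̄ = 29.688 mm.
Repeating about the centroidal y-axis gives I_y = 2 226 354 mm⁴.
Polar second moment: J = I_x + I_y = 4 452 708 mm⁴.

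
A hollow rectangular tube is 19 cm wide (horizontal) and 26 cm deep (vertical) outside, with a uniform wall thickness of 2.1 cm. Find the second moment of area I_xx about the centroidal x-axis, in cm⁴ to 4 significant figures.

I_xx ≈ 1.505 × 10⁴ cm⁴

Break the section into simple shapes (no overlaps), measuring from the bottom-left corner of the bounding box.
Outer rectangle: 19 × 26, A = 494 cm², y = 13 cm, Ī = 27828.7 cm⁴.
Inner void (subtracted): 14.8 × 21.8, A = 322.64 cm², y = 13 cm, Ī = 12777.6 cm⁴.
By symmetry the centroid is at mid-height, ȳ = 13 cm.
All pieces are centred on the centroidal x-axis, so I = ΣĪ (holes subtracted) = 15 051 cm⁴.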